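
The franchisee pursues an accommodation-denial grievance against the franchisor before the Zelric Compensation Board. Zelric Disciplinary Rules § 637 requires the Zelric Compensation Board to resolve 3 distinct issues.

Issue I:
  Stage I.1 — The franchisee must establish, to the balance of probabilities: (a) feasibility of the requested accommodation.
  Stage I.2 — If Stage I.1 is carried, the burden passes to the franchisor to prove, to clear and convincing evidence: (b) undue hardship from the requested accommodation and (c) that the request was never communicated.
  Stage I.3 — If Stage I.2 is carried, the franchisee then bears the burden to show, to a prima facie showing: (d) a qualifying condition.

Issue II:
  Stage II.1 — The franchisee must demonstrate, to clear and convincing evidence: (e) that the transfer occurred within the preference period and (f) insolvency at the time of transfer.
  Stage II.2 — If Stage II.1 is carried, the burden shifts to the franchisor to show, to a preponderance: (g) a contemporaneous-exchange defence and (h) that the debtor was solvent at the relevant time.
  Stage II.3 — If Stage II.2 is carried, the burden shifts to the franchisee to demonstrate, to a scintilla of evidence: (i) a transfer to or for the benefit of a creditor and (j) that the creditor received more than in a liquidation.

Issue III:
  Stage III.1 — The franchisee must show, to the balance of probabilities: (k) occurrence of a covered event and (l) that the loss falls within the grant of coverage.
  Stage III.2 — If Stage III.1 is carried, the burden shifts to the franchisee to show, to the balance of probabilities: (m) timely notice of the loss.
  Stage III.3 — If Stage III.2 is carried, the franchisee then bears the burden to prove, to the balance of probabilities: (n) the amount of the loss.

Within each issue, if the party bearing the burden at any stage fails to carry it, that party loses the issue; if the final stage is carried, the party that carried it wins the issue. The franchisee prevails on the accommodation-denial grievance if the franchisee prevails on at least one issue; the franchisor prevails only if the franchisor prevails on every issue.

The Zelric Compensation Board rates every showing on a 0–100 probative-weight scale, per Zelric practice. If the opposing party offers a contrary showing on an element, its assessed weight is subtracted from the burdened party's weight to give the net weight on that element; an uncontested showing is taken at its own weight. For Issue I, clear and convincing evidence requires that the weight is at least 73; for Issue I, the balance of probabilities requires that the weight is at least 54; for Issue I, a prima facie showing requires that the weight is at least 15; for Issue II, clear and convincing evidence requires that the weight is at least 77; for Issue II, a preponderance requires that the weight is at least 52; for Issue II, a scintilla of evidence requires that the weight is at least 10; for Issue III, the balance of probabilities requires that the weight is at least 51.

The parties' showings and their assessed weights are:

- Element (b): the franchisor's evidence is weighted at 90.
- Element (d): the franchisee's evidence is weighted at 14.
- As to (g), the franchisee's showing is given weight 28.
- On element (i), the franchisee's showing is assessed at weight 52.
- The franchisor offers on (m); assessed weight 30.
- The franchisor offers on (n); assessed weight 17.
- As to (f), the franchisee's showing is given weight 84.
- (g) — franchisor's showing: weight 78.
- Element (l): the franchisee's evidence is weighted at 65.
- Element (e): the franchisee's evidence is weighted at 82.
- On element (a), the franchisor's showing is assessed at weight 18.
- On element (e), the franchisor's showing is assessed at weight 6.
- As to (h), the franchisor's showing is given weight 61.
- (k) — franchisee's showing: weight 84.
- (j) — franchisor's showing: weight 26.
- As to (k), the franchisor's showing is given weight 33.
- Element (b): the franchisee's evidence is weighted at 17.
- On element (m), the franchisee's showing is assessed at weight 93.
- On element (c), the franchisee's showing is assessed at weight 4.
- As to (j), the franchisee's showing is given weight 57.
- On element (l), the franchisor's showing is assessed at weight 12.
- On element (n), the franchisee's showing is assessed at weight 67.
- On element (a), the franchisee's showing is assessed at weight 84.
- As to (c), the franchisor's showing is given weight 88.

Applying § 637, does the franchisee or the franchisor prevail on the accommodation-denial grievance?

— Issue I —
Stage I.1 — burden on franchisee; standard: the balance of probabilities (weight is at least 54).
    (a): 84 − 18 = 66 ≥ 54 [met]
  Stage I.1 carried; the burden shifts to the franchisor.
Stage I.2 — burden on franchisor; standard: clear and convincing evidence (weight is at least 73).
    (b): 90 − 17 = 73 ≥ 73 [met]
    (c): 88 − 4 = 84 ≥ 73 [met]
  All elements met. The burden passes to the franchisee.
Stage I.3 — burden on franchisee; standard: a prima facie showing (weight is at least 15).
    (d): 14 < 15 [not met]
  Not every element is met, so the franchisee fails to carry Stage I.3.
The franchisor prevails on this issue.
— Issue II —
At Stage II.1 the franchisee must meet clear and convincing evidence (weight is at least 77): on (e) the weight is 82 less the opposing 6 gives net 76, < 77, so (e) does not meet the standard; on (f) the weight is 84, which does reach 77, so (f) meets the standard.
  The franchisee does not carry Stage II.1.
So the franchisor prevails on this issue.
— Issue III —
Stage III.1 — burden on franchisee; standard: the balance of probabilities (weight is at least 51).
    (k): 84 − 33 = 51 ≥ 51 [met]
    (l): 65 − 12 = 53 ≥ 51 [met]
  Stage III.1 is satisfied; the franchisee continues to bear the burden.
Stage III.2 — burden on franchisee; standard: the balance of probabilities (weight is at least 51).
    (m): 93 − 30 = 63 ≥ 51 [met]
  Stage III.2 carried; the burden remains with the franchisee.
Stage III.3 — burden on franchisee; standard: the balance of probabilities (weight is at least 51).
    (n): 67 − 17 = 50 < 51 [not met]
  Stage III.3 not carried; the franchisee fails its burden.
The analysis ends at Stage III.3; the franchisor prevails on this issue.
Per-issue: Issue I → franchisor; Issue II → franchisor; Issue III → franchisor. The franchisee must prevail on at least one issue; overall, the franchisor prevails.

franchisor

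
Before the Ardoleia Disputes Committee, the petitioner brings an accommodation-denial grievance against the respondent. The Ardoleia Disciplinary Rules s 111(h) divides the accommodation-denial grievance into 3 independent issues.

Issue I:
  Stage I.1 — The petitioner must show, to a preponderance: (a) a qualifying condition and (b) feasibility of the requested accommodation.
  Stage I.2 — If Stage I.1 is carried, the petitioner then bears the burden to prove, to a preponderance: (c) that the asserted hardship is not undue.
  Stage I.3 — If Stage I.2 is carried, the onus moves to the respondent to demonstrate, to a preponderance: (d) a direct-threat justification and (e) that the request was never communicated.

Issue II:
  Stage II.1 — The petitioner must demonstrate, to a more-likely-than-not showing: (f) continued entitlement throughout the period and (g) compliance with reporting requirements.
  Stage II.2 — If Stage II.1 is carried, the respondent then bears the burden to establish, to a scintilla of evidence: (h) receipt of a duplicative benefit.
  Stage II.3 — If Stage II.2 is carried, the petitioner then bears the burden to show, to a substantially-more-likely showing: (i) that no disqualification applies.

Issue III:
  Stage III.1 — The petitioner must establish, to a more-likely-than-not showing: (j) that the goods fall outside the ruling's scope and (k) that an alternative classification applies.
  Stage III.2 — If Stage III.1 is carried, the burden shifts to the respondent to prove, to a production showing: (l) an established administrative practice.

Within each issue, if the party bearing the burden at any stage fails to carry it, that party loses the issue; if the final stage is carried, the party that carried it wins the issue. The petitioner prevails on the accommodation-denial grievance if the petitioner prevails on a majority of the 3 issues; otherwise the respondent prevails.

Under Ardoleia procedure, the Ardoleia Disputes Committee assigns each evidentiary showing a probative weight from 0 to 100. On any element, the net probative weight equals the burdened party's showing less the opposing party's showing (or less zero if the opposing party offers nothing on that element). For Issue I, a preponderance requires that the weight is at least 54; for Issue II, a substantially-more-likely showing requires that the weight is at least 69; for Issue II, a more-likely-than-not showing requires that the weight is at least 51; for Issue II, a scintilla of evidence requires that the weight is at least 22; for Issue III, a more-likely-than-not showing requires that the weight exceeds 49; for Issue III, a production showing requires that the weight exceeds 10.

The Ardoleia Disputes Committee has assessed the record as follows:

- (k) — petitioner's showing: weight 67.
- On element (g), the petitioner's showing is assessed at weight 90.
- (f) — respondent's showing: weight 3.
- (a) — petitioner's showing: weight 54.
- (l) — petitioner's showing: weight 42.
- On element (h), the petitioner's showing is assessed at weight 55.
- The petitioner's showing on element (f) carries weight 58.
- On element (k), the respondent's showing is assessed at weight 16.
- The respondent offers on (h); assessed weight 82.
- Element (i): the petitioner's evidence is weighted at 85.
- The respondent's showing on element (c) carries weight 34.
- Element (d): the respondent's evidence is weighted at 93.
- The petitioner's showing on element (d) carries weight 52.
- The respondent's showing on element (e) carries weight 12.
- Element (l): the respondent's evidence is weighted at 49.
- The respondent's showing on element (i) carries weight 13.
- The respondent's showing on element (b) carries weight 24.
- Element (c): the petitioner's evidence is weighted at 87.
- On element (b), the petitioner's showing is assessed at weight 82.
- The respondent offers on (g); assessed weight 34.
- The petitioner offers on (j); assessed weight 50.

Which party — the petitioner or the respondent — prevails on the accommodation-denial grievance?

— Issue I —
Stage I.1 (petitioner, a preponderance, weight is at least 54): (a) 54 ≥ 54 — meets; (b) net 82−24=58 ≥ 54 — meets.
  All elements met. The petitioner retains the burden for Stage I.2.
Stage I.2 (petitioner, a preponderance, weight is at least 54): (c) net 87−34=53 < 54 — fails.
  The petitioner does not carry Stage I.2.
The respondent prevails on this issue.
— Issue II —
Stage II.1 (petitioner, a more-likely-than-not showing, weight is at least 51): (f) net 58−3=55 ≥ 51 — meets; (g) net 90−34=56 ≥ 51 — meets.
  The petitioner carries Stage II.1; the respondent now bears the burden.
Stage II.2 (respondent, a scintilla of evidence, weight is at least 22): (h) net 82−55=27 ≥ 22 — meets.
  Stage II.2 carried; the burden shifts to the petitioner.
Stage II.3 (petitioner, a substantially-more-likely showing, weight is at least 69): (i) net 85−13=72 ≥ 69 — meets.
  The petitioner carries the last stage.
Every stage carried; the petitioner prevails on this issue.
— Issue III —
Stage III.1 — burden on petitioner; standard: a more-likely-than-not showing (weight exceeds 49).
    (j): 50 > 49 [met]
    (k): 67 − 16 = 51 > 49 [met]
  Stage III.1 carried; the burden shifts to the respondent.
Stage III.2 — burden on respondent; standard: a production showing (weight exceeds 10).
    (l): 49 − 42 = 7 ≤ 10 [not met]
  Not every element is met, so the respondent fails to carry Stage III.2.
So the petitioner prevails on this issue.
Per-issue: Issue I → respondent; Issue II → petitioner; Issue III → petitioner. The petitioner must prevail on a majority of issues; overall, the petitioner prevails.

petitioner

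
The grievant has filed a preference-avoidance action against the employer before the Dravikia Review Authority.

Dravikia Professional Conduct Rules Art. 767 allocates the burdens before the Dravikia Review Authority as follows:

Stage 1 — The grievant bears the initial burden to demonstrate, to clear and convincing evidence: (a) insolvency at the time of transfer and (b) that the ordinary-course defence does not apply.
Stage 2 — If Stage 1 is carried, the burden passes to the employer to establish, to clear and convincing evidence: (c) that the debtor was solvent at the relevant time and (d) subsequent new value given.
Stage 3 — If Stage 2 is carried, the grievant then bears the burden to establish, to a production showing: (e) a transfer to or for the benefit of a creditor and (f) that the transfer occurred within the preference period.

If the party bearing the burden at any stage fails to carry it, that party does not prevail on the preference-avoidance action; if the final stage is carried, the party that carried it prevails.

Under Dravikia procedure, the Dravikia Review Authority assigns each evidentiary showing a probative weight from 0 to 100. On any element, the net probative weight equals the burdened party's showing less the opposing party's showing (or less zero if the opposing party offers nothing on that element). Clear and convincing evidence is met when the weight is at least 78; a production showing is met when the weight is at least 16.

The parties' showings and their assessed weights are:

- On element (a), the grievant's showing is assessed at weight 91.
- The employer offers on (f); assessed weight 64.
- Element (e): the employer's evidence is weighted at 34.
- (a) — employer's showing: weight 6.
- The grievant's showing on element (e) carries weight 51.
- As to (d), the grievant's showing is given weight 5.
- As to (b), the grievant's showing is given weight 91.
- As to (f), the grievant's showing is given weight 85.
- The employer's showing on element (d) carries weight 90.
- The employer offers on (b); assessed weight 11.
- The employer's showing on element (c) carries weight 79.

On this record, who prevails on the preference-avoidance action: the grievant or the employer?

grievant

Stage 1 (grievant, clear and convincing evidence, weight is at least 78): (a) net 91−6=85 ≥ 78 — meets; (b) net 91−11=80 ≥ 78 — meets.
  Stage 1 carried; the burden shifts to the employer.
Stage 2 (employer, clear and convincing evidence, weight is at least 78): (c) 79 ≥ 78 — meets; (d) net 90−5=85 ≥ 78 — meets.
  The employer carries Stage 2; the grievant now bears the burden.
Stage 3 (grievant, a production showing, weight is at least 16): (e) net 51−34=17 ≥ 16 — meets; (f) net 85−64=21 ≥ 16 — meets.
  Stage 3 carried; the final stage is satisfied.
Every stage carried; the grievant prevails.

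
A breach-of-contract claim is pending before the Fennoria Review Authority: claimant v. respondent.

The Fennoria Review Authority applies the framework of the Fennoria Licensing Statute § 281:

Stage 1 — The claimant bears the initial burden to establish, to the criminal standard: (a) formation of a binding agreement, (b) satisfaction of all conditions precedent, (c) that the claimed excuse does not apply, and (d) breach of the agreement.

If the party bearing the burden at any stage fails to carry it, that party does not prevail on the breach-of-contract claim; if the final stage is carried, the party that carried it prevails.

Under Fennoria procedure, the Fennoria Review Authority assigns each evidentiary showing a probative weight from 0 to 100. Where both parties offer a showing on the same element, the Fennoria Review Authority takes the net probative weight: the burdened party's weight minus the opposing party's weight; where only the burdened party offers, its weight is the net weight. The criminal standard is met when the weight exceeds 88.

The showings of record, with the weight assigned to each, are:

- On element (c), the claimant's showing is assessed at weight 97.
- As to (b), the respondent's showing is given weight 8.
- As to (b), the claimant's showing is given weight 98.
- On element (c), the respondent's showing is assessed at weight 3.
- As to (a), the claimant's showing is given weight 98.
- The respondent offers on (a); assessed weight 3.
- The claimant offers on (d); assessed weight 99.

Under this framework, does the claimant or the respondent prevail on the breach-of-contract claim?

Stage 1 (claimant, the criminal standard, weight exceeds 88): (a) net 98−3=95 > 88 — meets; (b) net 98−8=90 > 88 — meets; (c) net 97−3=94 > 88 — meets; (d) 99 > 88 — meets.
  The claimant carries the last stage.
All stages carried — the claimant prevails.

claimant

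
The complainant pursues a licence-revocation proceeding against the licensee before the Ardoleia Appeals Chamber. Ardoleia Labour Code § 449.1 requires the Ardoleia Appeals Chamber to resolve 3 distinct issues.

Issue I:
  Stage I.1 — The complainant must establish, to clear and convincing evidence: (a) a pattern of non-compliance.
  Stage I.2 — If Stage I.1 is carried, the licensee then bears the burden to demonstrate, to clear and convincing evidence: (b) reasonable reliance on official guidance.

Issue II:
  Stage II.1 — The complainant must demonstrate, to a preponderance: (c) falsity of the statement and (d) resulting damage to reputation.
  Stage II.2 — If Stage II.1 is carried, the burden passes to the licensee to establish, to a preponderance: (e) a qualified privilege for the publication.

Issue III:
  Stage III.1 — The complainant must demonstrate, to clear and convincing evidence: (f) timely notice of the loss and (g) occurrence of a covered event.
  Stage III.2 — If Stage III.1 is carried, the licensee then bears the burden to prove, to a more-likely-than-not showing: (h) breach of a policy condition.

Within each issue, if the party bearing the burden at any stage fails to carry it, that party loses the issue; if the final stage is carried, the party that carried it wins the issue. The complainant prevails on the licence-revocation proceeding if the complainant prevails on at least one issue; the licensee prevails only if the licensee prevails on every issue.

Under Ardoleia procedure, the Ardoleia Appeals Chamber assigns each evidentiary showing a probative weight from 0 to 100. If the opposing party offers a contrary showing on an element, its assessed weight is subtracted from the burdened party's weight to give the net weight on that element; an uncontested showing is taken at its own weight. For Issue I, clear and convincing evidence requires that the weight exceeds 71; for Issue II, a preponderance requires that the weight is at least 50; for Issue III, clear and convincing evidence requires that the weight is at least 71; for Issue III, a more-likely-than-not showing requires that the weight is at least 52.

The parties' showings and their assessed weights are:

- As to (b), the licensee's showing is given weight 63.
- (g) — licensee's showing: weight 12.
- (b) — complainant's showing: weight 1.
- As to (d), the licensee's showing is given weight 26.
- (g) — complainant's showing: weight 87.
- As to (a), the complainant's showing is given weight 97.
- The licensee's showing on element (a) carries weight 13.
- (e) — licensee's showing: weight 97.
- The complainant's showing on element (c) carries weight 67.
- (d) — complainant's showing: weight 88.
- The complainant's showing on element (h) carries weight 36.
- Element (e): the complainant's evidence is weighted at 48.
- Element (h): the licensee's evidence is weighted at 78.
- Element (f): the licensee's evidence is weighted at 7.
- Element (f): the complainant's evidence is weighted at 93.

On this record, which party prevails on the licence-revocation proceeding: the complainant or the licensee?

complainant

— Issue I —
Stage I.1 (complainant, clear and convincing evidence, weight exceeds 71): (a) net 97−13=84 > 71 — meets.
  Stage I.1 carried; the burden shifts to the licensee.
Stage I.2 (licensee, clear and convincing evidence, weight exceeds 71): (b) net 63−1=62 ≤ 71 — fails.
  The licensee does not carry Stage I.2.
So the complainant prevails on this issue.
— Issue II —
Stage II.1 (complainant, a preponderance, weight is at least 50): (c) 67 ≥ 50 — meets; (d) net 88−26=62 ≥ 50 — meets.
  Stage II.1 is satisfied; the onus moves to the licensee.
Stage II.2 (licensee, a preponderance, weight is at least 50): (e) net 97−48=49 < 50 — fails.
  Stage II.2 not carried; the licensee fails its burden.
The complainant prevails on this issue.
— Issue III —
Stage III.1 (complainant, clear and convincing evidence, weight is at least 71): (f) net 93−7=86 ≥ 71 — meets; (g) net 87−12=75 ≥ 71 — meets.
  Stage III.1 carried; the burden shifts to the licensee.
Stage III.2 (licensee, a more-likely-than-not showing, weight is at least 52): (h) net 78−36=42 < 52 — fails.
  The licensee does not carry Stage III.2.
So the complainant prevails on this issue.
Per-issue: Issue I → complainant; Issue II → complainant; Issue III → complainant. The complainant must prevail on at least one issue; overall, the complainant prevails.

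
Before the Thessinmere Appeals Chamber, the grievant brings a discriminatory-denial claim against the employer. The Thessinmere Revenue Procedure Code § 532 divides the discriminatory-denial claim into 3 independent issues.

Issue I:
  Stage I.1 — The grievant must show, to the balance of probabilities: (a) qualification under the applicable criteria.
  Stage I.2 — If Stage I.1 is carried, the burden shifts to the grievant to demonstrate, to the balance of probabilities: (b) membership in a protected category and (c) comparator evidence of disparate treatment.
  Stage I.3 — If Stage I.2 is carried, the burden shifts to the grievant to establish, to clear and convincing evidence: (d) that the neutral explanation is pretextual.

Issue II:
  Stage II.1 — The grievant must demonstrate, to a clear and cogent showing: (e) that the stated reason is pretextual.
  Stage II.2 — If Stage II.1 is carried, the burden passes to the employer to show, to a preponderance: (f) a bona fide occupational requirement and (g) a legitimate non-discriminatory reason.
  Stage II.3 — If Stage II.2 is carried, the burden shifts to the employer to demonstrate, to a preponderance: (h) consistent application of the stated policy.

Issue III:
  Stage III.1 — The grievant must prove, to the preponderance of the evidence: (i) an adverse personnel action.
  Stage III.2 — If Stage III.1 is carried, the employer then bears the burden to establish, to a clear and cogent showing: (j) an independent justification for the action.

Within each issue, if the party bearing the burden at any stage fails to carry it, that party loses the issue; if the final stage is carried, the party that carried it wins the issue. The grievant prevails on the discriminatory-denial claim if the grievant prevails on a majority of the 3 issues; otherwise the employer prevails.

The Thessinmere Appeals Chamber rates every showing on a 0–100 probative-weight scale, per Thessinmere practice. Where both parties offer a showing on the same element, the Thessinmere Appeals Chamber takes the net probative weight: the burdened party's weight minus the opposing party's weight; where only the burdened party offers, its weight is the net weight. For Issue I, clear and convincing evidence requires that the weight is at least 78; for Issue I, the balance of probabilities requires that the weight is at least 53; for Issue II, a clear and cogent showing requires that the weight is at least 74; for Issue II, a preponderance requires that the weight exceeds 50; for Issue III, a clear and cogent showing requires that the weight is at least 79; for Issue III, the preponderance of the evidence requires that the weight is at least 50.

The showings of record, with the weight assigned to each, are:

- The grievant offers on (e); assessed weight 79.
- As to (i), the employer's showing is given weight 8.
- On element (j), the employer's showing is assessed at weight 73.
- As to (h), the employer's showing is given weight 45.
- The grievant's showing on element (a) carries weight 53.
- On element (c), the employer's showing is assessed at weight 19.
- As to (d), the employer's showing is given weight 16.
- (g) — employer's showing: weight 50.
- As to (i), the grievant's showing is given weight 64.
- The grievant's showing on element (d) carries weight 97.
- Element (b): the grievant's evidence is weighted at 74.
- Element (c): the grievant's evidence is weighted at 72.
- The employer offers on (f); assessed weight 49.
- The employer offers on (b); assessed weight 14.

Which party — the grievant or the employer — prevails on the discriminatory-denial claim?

— Issue I —
Stage I.1 (grievant, the balance of probabilities, weight is at least 53): (a) 53 ≥ 53 — meets.
  All elements met. The grievant retains the burden for Stage I.2.
Stage I.2 (grievant, the balance of probabilities, weight is at least 53): (b) net 74−14=60 ≥ 53 — meets; (c) net 72−19=53 ≥ 53 — meets.
  All elements met. The grievant retains the burden for Stage I.3.
Stage I.3 (grievant, clear and convincing evidence, weight is at least 78): (d) net 97−16=81 ≥ 78 — meets.
  The grievant carries the last stage.
With every stage satisfied, the grievant prevails on this issue.
— Issue II —
At Stage II.1 the grievant must meet a clear and cogent showing (weight is at least 74): on (e) the weight is 79, which does reach 74, so (e) meets the standard.
  Stage II.1 carried; the burden shifts to the employer.
At Stage II.2 the employer must meet a preponderance (weight exceeds 50): on (f) the weight is 49, which does not exceed 50, so (f) does not meet the standard; on (g) the weight is 50, which does not exceed 50, so (g) does not meet the standard.
  Not every element is met, so the employer fails to carry Stage II.2.
So the grievant prevails on this issue.
— Issue III —
Stage III.1 (grievant, the preponderance of the evidence, weight is at least 50): (i) net 64−8=56 ≥ 50 — meets.
  Stage III.1 carried; the burden shifts to the employer.
Stage III.2 (employer, a clear and cogent showing, weight is at least 79): (j) 73 < 79 — fails.
  Not every element is met, so the employer fails to carry Stage III.2.
The analysis ends at Stage III.2; the grievant prevails on this issue.
Per-issue: Issue I → grievant; Issue II → grievant; Issue III → grievant. The grievant must prevail on a majority of issues; overall, the grievant prevails.

grievant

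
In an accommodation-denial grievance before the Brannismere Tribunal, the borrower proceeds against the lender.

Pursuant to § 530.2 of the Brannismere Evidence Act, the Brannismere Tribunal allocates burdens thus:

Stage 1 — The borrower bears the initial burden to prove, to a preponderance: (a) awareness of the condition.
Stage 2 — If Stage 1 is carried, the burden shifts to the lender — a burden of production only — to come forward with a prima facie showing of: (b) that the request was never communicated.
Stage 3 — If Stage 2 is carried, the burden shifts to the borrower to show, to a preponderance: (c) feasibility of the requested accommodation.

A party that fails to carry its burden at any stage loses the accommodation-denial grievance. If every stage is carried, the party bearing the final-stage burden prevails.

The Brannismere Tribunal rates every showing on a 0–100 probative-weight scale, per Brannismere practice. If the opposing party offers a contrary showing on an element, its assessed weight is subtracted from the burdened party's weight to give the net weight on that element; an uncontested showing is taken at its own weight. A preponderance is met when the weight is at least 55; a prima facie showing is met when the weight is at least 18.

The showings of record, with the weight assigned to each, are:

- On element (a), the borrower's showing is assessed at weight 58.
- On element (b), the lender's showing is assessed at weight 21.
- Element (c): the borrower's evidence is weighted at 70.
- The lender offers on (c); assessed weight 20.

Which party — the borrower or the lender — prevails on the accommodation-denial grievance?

lender

Stage 1 — burden on borrower; standard: a preponderance (weight is at least 55).
    (a): 58 ≥ 55 [met]
  Stage 1 is satisfied; the onus moves to the lender.
Stage 2 — burden on lender; standard: a prima facie showing (weight is at least 18).
    (b): 21 ≥ 18 [met]
  Stage 2 carried; the burden shifts to the borrower.
Stage 3 — burden on borrower; standard: a preponderance (weight is at least 55).
    (c): 70 − 20 = 50 < 55 [not met]
  The borrower does not carry Stage 3.
The lender prevails.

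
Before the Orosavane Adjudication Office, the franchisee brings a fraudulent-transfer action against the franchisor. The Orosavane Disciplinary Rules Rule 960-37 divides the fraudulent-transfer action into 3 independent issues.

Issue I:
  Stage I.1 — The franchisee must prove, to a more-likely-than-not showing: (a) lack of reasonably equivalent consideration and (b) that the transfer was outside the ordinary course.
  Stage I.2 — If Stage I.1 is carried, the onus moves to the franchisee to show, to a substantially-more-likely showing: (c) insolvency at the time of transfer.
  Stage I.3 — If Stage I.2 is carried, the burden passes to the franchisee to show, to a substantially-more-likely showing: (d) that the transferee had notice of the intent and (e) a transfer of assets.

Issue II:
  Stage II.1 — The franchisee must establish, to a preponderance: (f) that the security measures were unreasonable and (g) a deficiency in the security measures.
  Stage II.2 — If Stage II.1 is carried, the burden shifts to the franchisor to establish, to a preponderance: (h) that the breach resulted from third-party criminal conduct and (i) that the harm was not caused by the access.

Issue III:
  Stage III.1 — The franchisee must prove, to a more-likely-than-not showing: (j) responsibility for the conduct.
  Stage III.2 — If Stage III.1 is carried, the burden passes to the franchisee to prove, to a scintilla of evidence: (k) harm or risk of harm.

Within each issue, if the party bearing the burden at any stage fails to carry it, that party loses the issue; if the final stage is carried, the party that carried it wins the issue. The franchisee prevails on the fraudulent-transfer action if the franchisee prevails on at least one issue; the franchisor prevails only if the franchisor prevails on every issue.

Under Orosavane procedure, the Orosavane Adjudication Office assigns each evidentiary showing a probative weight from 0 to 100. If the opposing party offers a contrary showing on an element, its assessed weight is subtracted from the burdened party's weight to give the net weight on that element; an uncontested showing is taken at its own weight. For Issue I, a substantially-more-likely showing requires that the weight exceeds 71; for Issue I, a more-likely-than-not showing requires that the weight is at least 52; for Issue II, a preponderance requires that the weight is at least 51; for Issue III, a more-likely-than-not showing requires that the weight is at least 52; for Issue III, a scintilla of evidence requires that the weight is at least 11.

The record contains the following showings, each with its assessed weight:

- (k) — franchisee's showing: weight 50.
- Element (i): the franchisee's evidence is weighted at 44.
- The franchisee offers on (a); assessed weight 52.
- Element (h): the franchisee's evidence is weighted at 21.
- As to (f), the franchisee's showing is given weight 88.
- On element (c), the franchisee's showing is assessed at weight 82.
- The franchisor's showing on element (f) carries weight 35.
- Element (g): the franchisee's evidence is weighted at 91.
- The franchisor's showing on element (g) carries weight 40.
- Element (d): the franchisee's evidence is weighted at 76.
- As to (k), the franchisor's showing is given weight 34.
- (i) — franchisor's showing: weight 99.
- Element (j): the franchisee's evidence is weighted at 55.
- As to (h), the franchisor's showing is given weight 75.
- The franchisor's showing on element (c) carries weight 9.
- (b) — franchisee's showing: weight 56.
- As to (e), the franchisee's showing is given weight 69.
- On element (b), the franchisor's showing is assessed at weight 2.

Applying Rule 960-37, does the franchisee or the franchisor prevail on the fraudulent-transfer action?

— Issue I —
Stage I.1 — burden on franchisee; standard: a more-likely-than-not showing (weight is at least 52).
    (a): 52 ≥ 52 [met]
    (b): 56 − 2 = 54 ≥ 52 [met]
  Stage I.1 carried; the burden remains with the franchisee.
Stage I.2 — burden on franchisee; standard: a substantially-more-likely showing (weight exceeds 71).
    (c): 82 − 9 = 73 > 71 [met]
  All elements met. The franchisee retains the burden for Stage I.3.
Stage I.3 — burden on franchisee; standard: a substantially-more-likely showing (weight exceeds 71).
    (d): 76 > 71 [met]
    (e): 69 ≤ 71 [not met]
  The franchisee does not carry Stage I.3.
So the franchisor prevails on this issue.
— Issue II —
Stage II.1 (franchisee, a preponderance, weight is at least 51): (f) net 88−35=53 ≥ 51 — meets; (g) net 91−40=51 ≥ 51 — meets.
  Stage II.1 is satisfied; the onus moves to the franchisor.
Stage II.2 (franchisor, a preponderance, weight is at least 51): (h) net 75−21=54 ≥ 51 — meets; (i) net 99−44=55 ≥ 51 — meets.
  Stage II.2 carried; the final stage is satisfied.
With every stage satisfied, the franchisor prevails on this issue.
— Issue III —
Stage III.1 (franchisee, a more-likely-than-not showing, weight is at least 52): (j) 55 ≥ 52 — meets.
  Stage III.1 carried; the burden remains with the franchisee.
Stage III.2 (franchisee, a scintilla of evidence, weight is at least 11): (k) net 50−34=16 ≥ 11 — meets.
  All elements met at the final stage.
With every stage satisfied, the franchisee prevails on this issue.
Per-issue: Issue I → franchisor; Issue II → franchisor; Issue III → franchisee. The franchisee must prevail on at least one issue; overall, the franchisee prevails.

franchisee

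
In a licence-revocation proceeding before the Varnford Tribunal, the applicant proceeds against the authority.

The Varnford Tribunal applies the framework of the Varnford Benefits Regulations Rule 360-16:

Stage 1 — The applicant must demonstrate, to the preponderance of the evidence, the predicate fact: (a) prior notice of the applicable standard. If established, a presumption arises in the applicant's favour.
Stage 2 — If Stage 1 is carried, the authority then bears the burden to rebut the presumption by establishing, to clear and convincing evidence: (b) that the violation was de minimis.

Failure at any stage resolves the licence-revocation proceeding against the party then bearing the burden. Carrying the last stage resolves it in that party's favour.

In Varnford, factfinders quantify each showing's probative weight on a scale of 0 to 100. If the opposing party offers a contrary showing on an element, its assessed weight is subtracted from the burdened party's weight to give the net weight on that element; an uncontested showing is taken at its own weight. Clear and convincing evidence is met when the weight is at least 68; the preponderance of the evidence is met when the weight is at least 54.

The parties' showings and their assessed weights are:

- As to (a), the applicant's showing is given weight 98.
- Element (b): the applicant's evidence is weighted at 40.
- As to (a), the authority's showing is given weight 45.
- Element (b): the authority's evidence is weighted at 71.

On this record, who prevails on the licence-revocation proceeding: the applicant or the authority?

Stage 1 (applicant, the preponderance of the evidence, weight is at least 54): (a) net 98−45=53 < 54 — fails.
  Not every element is met, so the applicant fails to carry Stage 1.
The authority prevails.

authority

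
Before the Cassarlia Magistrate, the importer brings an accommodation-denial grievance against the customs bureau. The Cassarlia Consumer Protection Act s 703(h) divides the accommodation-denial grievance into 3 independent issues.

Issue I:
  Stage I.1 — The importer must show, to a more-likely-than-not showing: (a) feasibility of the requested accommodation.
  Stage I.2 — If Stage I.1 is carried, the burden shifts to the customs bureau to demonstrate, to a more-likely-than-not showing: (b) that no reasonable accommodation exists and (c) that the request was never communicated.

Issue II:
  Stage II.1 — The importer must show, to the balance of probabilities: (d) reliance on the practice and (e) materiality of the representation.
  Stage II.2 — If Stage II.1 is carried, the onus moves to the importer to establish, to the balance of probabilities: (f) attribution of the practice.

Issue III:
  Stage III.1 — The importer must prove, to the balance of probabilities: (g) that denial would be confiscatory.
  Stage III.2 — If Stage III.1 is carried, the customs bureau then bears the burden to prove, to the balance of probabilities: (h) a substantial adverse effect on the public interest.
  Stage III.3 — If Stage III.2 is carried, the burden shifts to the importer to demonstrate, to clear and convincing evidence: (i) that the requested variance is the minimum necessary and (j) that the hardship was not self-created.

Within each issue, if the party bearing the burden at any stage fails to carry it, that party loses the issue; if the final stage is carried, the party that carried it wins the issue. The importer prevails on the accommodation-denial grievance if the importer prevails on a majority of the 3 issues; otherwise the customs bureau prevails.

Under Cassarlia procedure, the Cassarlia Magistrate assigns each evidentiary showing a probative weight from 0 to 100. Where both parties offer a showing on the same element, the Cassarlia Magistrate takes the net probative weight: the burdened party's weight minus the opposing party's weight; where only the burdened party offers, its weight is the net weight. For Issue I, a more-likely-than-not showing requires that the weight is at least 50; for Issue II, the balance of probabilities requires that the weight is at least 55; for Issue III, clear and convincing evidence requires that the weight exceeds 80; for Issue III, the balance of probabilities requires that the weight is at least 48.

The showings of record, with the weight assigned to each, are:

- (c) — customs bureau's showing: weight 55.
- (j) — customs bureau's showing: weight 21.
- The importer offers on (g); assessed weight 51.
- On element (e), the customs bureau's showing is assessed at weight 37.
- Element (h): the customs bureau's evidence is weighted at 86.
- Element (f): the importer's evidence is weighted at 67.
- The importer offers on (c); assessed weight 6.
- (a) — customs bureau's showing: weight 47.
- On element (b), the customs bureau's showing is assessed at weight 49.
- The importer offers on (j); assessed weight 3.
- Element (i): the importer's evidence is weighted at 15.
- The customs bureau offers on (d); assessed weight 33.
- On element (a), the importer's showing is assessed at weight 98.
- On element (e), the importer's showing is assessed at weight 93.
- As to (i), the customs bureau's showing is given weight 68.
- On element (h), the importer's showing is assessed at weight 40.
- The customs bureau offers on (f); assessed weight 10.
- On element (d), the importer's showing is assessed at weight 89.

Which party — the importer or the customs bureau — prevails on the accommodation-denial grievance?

— Issue I —
Stage I.1 (importer, a more-likely-than-not showing, weight is at least 50): (a) net 98−47=51 ≥ 50 — meets.
  All elements met. The burden passes to the customs bureau.
Stage I.2 (customs bureau, a more-likely-than-not showing, weight is at least 50): (b) 49 < 50 — fails; (c) net 55−6=49 < 50 — fails.
  Stage I.2 not carried; the customs bureau fails its burden.
The importer prevails on this issue.
— Issue II —
Stage II.1 (importer, the balance of probabilities, weight is at least 55): (d) net 89−33=56 ≥ 55 — meets; (e) net 93−37=56 ≥ 55 — meets.
  Stage II.1 carried; the burden remains with the importer.
Stage II.2 (importer, the balance of probabilities, weight is at least 55): (f) net 67−10=57 ≥ 55 — meets.
  The importer carries the last stage.
Every stage carried; the importer prevails on this issue.
— Issue III —
Stage III.1 (importer, the balance of probabilities, weight is at least 48): (g) 51 ≥ 48 — meets.
  Stage III.1 carried; the burden shifts to the customs bureau.
Stage III.2 (customs bureau, the balance of probabilities, weight is at least 48): (h) net 86−40=46 < 48 — fails.
  Not every element is met, so the customs bureau fails to carry Stage III.2.
The analysis ends at Stage III.2; the importer prevails on this issue.
Per-issue: Issue I → importer; Issue II → importer; Issue III → importer. The importer must prevail on a majority of issues; overall, the importer prevails.

importer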